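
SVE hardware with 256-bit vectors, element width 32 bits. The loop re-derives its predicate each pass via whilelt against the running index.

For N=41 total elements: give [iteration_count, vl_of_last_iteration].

register lanes = 256/32 = 8
N=41: ⌈41/8⌉ = 6 iters; last vl = 41 − 5×8 = 1

[iterations, last_vl] = [6, 1]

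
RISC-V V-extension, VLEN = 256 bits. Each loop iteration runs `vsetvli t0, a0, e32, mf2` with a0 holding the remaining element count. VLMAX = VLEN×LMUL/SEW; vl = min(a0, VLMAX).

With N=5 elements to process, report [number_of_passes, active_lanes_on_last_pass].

[iterations, last_vl] = [2, 1]

lanes per group: 256·1/2/32 = 4
iterations = ceil(5/4) = 2; final-pass vl = 1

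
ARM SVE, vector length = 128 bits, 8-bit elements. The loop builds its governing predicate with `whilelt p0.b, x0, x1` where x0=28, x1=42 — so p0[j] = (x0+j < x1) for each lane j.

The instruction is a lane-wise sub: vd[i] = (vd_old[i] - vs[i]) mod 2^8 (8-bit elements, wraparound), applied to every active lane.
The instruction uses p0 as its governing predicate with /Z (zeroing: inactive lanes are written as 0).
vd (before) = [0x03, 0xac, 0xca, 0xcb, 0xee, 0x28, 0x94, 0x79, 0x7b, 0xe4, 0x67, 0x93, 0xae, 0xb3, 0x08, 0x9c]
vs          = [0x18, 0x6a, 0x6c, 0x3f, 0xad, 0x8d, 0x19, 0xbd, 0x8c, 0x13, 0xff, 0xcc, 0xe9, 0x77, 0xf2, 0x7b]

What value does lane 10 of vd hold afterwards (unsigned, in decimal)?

vd[10] = 104

128-bit reg / 8-bit elem → 16 lanes
active while 28+j < 42, i.e. j ∈ [0,14) capped at 16 ⇒ 14
lane  0: sub(0x03,0x18) ⇒ 0xeb
lane  1: sub(0xac,0x6a) ⇒ 0x42
lane  2: sub(0xca,0x6c) ⇒ 0x5e
lane  3: sub(0xcb,0x3f) ⇒ 0x8c
lane  4: sub(0xee,0xad) ⇒ 0x41
lane  5: sub(0x28,0x8d) ⇒ 0x9b
lane  6: sub(0x94,0x19) ⇒ 0x7b
lane  7: sub(0x79,0xbd) ⇒ 0xbc
lane  8: sub(0x7b,0x8c) ⇒ 0xef
lane  9: sub(0xe4,0x13) ⇒ 0xd1
lane 10: sub(0x67,0xff) ⇒ 0x68
lane 11: sub(0x93,0xcc) ⇒ 0xc7
lane 12: sub(0xae,0xe9) ⇒ 0xc5
lane 13: sub(0xb3,0x77) ⇒ 0x3c
lane 14: tail/zero ⇒ 0x00
lane 15: tail/zero ⇒ 0x00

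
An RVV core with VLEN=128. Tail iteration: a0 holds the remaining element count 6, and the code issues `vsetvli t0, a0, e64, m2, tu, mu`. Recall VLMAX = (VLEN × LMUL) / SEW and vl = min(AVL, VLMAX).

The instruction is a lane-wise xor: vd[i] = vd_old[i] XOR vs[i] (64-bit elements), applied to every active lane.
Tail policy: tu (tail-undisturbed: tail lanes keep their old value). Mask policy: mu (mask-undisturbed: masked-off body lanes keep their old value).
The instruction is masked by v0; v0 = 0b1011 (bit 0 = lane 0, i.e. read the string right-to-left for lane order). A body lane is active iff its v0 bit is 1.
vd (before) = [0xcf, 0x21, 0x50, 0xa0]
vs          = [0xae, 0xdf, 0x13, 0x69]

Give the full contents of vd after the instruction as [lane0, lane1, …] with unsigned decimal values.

VLMAX = (128 × 2) / 64 = 4 lanes
AVL=6 > VLMAX=4, so vl = 4
vd[0] xor(0xcf,0xae) -> 0x61
vd[1] xor(0x21,0xdf) -> 0xfe
vd[2] mask-off/keep -> 0x50
vd[3] xor(0xa0,0x69) -> 0xc9

vd = [97, 254, 80, 201]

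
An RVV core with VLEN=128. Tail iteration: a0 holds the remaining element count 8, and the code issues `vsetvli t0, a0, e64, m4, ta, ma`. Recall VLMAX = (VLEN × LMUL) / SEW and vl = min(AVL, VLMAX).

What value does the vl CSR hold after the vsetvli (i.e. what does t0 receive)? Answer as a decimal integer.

vl = 8

VLMAX = VLEN×LMUL/SEW = 128×4/64 = 8
AVL=8 ≤ VLMAX=8, so vl = 8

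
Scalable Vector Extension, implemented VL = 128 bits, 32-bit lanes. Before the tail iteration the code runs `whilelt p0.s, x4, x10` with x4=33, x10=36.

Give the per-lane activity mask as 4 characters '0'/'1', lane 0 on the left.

predicate = 1110

register lanes = 128/32 = 4
p0[j] = (33+j < 36); true for j=0..2 → 3 lanes set
bits (lane 0 leftmost): 1110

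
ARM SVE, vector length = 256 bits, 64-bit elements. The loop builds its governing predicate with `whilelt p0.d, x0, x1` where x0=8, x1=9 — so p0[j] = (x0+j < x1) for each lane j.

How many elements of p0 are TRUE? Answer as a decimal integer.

lane count: 256 div 64 = 4
whilelt: lane j active iff 8+j < 9 → j < 1 → 1 active

vl = 1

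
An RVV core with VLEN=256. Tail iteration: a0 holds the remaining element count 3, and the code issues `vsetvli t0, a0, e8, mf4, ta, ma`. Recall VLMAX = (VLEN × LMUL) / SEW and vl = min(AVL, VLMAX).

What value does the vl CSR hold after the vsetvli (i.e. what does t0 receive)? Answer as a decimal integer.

VLMAX = VLEN×LMUL/SEW = 256×1/4/8 = 8
AVL=3 ≤ VLMAX=8, so vl = 3

vl = 3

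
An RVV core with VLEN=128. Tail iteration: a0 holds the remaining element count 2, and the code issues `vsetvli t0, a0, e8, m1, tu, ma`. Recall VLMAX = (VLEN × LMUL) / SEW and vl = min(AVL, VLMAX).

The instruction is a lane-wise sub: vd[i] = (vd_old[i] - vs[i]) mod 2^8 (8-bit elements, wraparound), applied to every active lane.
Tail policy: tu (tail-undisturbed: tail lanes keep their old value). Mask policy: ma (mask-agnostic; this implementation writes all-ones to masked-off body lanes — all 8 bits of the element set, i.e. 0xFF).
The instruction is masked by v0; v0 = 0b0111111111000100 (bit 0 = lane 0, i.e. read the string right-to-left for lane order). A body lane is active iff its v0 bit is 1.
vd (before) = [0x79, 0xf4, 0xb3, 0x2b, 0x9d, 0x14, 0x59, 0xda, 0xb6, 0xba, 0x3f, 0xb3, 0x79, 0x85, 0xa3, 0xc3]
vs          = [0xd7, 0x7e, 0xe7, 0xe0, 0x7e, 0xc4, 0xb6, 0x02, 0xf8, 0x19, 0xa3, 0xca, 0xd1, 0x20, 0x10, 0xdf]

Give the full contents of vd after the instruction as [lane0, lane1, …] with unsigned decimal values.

lanes per group: 128·1/8 = 16
AVL=2 ≤ VLMAX=16, so vl = 2
vd[0] mask-off/ones -> 0xff
vd[1] mask-off/ones -> 0xff
vd[2] tail/keep -> 0xb3
vd[3] tail/keep -> 0x2b
vd[4] tail/keep -> 0x9d
vd[5] tail/keep -> 0x14
vd[6] tail/keep -> 0x59
vd[7] tail/keep -> 0xda
vd[8] tail/keep -> 0xb6
vd[9] tail/keep -> 0xba
vd[10] tail/keep -> 0x3f
vd[11] tail/keep -> 0xb3
vd[12] tail/keep -> 0x79
vd[13] tail/keep -> 0x85
vd[14] tail/keep -> 0xa3
vd[15] tail/keep -> 0xc3

vd = [255, 255, 179, 43, 157, 20, 89, 218, 182, 186, 63, 179, 121, 133, 163, 195]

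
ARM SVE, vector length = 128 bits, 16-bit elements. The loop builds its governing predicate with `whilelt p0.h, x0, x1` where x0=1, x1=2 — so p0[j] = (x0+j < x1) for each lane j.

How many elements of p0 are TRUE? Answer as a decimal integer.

128-bit reg / 16-bit elem → 8 lanes
p0[j] = (1+j < 2); true for j=0..0 → 1 lanes set

vl = 1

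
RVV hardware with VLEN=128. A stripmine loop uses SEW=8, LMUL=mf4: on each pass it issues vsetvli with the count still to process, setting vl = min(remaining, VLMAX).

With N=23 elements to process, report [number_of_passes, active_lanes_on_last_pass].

VLMAX = (128 × 1/4) / 8 = 4 lanes
N=23: ⌈23/4⌉ = 6 iters; last vl = 23 − 5×4 = 3

[iterations, last_vl] = [6, 3]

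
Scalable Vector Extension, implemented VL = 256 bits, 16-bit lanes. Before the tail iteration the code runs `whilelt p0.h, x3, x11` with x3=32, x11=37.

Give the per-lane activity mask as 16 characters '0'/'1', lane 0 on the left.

lane count: 256 div 16 = 16
active while 32+j < 37, i.e. j ∈ [0,5) capped at 16 ⇒ 5
bits (lane 0 leftmost): 1111100000000000

predicate = 1111100000000000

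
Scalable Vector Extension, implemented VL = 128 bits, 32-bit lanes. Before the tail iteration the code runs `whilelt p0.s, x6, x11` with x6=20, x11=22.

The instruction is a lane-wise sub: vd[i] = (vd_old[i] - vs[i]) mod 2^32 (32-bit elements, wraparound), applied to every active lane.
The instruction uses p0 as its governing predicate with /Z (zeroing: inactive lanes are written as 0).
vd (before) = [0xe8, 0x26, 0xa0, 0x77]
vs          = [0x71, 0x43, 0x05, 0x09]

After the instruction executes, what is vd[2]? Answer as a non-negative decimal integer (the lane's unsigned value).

register lanes = 128/32 = 4
p0[j] = (20+j < 22); true for j=0..1 → 2 lanes set
  i=0: sub(0xe8,0x71) → 119
  i=1: sub(0x26,0x43) → 4294967267
  i=2: tail/zero → 0
  i=3: tail/zero → 0

vd[2] = 0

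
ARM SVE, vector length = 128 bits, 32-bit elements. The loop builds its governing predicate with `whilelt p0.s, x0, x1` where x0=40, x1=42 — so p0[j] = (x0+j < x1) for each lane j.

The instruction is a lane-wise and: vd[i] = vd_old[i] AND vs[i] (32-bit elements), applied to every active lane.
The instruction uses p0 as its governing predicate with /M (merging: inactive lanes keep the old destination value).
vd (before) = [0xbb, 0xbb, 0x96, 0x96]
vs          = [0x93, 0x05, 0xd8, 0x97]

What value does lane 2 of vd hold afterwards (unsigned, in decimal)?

vd[2] = 150

128-bit reg / 32-bit elem → 4 lanes
p0[j] = (40+j < 42); true for j=0..1 → 2 lanes set
vd[0] and(0xbb,0x93) -> 0x93
vd[1] and(0xbb,0x05) -> 0x01
vd[2] tail/keep -> 0x96
vd[3] tail/keep -> 0x96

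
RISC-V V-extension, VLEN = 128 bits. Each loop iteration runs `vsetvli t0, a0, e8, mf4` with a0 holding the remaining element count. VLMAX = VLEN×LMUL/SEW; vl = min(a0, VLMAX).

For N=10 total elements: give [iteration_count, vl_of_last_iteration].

[iterations, last_vl] = [3, 2]

VLMAX = VLEN×LMUL/SEW = 128×1/4/8 = 4
iterations = ceil(10/4) = 3; final-pass vl = 2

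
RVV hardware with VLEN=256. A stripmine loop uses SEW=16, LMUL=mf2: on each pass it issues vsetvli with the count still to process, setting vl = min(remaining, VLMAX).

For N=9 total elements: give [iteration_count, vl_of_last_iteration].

VLMAX = (256 × 1/2) / 16 = 8 lanes
N=9: ⌈9/8⌉ = 2 iters; last vl = 9 − 1×8 = 1

[iterations, last_vl] = [2, 1]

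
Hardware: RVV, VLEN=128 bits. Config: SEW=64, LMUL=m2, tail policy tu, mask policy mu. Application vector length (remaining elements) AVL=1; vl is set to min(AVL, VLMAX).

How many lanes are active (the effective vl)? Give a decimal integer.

vl = 1

VLMAX = VLEN×LMUL/SEW = 128×2/64 = 4
vl = min(AVL, VLMAX) = min(1, 4) = 1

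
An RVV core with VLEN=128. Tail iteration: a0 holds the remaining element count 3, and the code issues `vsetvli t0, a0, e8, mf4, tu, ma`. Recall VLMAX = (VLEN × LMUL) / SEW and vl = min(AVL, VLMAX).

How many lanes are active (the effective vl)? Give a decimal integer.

VLMAX = (128 × 1/4) / 8 = 4 lanes
vl = min(AVL, VLMAX) = min(3, 4) = 3

vl = 3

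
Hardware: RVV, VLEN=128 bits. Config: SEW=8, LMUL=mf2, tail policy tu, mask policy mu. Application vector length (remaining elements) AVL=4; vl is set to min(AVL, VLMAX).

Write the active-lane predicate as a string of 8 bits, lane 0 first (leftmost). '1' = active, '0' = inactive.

VLMAX = (128 × 1/2) / 8 = 8 lanes
AVL=4 ≤ VLMAX=8, so vl = 4
bits (lane 0 leftmost): 11110000

predicate = 11110000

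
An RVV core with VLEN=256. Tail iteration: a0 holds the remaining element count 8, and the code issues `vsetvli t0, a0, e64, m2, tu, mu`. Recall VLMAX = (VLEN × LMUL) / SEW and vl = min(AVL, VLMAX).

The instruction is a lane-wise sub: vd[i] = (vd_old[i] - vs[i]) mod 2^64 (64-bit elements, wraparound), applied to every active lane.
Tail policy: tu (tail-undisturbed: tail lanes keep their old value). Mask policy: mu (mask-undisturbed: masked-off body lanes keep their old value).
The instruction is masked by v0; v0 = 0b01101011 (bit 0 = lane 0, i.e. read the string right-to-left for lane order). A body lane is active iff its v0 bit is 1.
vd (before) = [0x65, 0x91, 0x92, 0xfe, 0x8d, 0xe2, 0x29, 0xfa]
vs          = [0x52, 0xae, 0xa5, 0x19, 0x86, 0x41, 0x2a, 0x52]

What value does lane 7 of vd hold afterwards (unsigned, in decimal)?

vd[7] = 250

VLMAX = VLEN×LMUL/SEW = 256×2/64 = 8
vl ← min(8, 8) = 8
  i=0: sub(0x65,0x52) → 19
  i=1: sub(0x91,0xae) → 18446744073709551587
  i=2: mask-off/keep → 146
  i=3: sub(0xfe,0x19) → 229
  i=4: mask-off/keep → 141
  i=5: sub(0xe2,0x41) → 161
  i=6: sub(0x29,0x2a) → 18446744073709551615
  i=7: mask-off/keep → 250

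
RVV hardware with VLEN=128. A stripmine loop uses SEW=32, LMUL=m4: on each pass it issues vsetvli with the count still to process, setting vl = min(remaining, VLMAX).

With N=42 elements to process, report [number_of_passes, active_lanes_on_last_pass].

VLMAX = VLEN×LMUL/SEW = 128×4/32 = 16
42 elements at 16/iter → 3 passes, remainder 10 on the last

[iterations, last_vl] = [3, 10]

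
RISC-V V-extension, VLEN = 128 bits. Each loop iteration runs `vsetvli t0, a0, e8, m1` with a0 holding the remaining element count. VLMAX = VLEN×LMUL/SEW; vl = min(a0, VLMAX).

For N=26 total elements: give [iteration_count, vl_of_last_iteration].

lanes per group: 128·1/8 = 16
N=26: ⌈26/16⌉ = 2 iters; last vl = 26 − 1×16 = 10

[iterations, last_vl] = [2, 10]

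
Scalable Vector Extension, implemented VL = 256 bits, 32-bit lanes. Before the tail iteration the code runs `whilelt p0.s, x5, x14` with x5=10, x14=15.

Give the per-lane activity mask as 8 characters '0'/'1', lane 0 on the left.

predicate = 11111000

256-bit reg / 32-bit elem → 8 lanes
p0[j] = (10+j < 15); true for j=0..4 → 5 lanes set
bits (lane 0 leftmost): 11111000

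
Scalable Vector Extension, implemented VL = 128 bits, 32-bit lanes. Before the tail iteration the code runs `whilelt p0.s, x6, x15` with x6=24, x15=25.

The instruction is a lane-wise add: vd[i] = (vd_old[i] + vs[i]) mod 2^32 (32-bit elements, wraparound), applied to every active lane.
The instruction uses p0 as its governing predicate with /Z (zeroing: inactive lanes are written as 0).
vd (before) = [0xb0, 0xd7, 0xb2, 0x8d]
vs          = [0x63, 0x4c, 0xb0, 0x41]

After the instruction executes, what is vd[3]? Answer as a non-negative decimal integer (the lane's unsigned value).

vd[3] = 0

register lanes = 128/32 = 4
p0[j] = (24+j < 25); true for j=0..0 → 1 lanes set
  i=0: add(0xb0,0x63) → 275
  i=1: tail/zero → 0
  i=2: tail/zero → 0
  i=3: tail/zero → 0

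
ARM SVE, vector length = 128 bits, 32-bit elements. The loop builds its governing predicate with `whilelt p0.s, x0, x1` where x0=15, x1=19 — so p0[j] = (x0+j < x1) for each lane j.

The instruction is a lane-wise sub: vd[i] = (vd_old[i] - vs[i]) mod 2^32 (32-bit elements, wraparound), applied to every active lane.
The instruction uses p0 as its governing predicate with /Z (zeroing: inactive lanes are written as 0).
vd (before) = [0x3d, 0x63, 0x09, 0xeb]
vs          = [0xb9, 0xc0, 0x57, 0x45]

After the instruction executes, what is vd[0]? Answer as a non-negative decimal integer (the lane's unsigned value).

vd[0] = 4294967172

lane count: 128 div 32 = 4
whilelt: lane j active iff 15+j < 19 → j < 4 → 4 active
vd[0] sub(0x3d,0xb9) -> 0xffffff84
vd[1] sub(0x63,0xc0) -> 0xffffffa3
vd[2] sub(0x09,0x57) -> 0xffffffb2
vd[3] sub(0xeb,0x45) -> 0xa6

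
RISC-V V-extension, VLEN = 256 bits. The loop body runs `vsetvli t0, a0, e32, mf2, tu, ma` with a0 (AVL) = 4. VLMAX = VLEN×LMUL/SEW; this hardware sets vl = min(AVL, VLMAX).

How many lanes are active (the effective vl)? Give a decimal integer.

vl = 4

lanes per group: 256·1/2/32 = 4
AVL=4 ≤ VLMAX=4, so vl = 4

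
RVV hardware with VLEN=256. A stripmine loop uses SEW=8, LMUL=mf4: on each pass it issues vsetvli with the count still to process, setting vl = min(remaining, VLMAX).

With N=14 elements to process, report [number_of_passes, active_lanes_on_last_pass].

[iterations, last_vl] = [2, 6]

VLMAX = (256 × 1/4) / 8 = 8 lanes
iterations = ceil(14/8) = 2; final-pass vl = 6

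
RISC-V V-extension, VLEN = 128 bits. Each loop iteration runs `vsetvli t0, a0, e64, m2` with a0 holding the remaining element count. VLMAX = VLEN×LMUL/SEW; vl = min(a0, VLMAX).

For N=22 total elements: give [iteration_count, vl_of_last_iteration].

[iterations, last_vl] = [6, 2]

lanes per group: 128·2/64 = 4
iterations = ceil(22/4) = 6; final-pass vl = 2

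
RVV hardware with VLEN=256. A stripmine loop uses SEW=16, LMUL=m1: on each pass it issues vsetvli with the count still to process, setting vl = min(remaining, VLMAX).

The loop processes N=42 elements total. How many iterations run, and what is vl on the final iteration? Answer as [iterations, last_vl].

lanes per group: 256·1/16 = 16
42 elements at 16/iter → 3 passes, remainder 10 on the last

[iterations, last_vl] = [3, 10]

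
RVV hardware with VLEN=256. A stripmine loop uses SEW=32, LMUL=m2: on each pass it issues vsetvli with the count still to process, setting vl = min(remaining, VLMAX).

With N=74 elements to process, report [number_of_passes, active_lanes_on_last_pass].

[iterations, last_vl] = [5, 10]

VLMAX = VLEN×LMUL/SEW = 256×2/32 = 16
iterations = ceil(74/16) = 5; final-pass vl = 10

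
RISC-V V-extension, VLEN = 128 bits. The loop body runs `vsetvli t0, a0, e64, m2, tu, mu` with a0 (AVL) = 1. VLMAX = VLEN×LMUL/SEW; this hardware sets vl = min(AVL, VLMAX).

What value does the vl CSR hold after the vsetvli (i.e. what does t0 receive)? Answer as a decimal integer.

VLMAX = VLEN×LMUL/SEW = 128×2/64 = 4
vl = min(AVL, VLMAX) = min(1, 4) = 1

vl = 1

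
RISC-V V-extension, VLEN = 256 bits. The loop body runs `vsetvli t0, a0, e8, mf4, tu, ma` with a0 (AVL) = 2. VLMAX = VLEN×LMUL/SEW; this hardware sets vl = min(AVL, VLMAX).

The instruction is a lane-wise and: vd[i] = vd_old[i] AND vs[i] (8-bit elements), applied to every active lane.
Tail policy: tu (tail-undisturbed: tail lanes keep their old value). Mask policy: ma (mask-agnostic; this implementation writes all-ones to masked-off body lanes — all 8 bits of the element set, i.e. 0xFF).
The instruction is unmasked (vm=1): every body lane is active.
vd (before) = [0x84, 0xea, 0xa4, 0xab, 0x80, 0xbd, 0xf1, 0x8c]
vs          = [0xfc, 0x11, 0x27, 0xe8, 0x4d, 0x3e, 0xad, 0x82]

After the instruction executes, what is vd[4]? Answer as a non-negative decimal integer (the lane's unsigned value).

vd[4] = 128

lanes per group: 256·1/4/8 = 8
AVL=2 ≤ VLMAX=8, so vl = 2
[0] and(0x84,0xfc) = 0x84
[1] and(0xea,0x11) = 0x00
[2] tail/keep = 0xa4
[3] tail/keep = 0xab
[4] tail/keep = 0x80
[5] tail/keep = 0xbd
[6] tail/keep = 0xf1
[7] tail/keep = 0x8c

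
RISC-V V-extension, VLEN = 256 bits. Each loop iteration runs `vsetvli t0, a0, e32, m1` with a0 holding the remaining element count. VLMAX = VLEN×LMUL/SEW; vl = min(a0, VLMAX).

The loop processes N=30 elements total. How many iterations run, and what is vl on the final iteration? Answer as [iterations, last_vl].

VLMAX = VLEN×LMUL/SEW = 256×1/32 = 8
iterations = ceil(30/8) = 4; final-pass vl = 6

[iterations, last_vl] = [4, 6]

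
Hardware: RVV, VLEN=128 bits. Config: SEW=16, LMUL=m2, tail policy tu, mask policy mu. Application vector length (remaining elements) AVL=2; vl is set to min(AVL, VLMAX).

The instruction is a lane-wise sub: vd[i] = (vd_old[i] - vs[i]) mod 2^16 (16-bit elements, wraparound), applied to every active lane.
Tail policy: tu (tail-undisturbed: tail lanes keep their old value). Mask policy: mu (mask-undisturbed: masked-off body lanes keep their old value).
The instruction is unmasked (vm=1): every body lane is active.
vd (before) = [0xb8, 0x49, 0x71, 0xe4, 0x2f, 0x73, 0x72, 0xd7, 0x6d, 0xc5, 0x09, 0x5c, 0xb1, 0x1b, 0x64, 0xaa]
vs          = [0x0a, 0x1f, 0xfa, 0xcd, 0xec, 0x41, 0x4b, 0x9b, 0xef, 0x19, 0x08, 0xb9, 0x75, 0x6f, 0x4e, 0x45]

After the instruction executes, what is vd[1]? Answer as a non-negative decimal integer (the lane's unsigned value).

VLMAX = (128 × 2) / 16 = 16 lanes
vl = min(AVL, VLMAX) = min(2, 16) = 2
  i=0: sub(0xb8,0x0a) → 174
  i=1: sub(0x49,0x1f) → 42
  i=2: tail/keep → 113
  i=3: tail/keep → 228
  i=4: tail/keep → 47
  i=5: tail/keep → 115
  i=6: tail/keep → 114
  i=7: tail/keep → 215
  i=8: tail/keep → 109
  i=9: tail/keep → 197
  i=10: tail/keep → 9
  i=11: tail/keep → 92
  i=12: tail/keep → 177
  i=13: tail/keep → 27
  i=14: tail/keep → 100
  i=15: tail/keep → 170

vd[1] = 42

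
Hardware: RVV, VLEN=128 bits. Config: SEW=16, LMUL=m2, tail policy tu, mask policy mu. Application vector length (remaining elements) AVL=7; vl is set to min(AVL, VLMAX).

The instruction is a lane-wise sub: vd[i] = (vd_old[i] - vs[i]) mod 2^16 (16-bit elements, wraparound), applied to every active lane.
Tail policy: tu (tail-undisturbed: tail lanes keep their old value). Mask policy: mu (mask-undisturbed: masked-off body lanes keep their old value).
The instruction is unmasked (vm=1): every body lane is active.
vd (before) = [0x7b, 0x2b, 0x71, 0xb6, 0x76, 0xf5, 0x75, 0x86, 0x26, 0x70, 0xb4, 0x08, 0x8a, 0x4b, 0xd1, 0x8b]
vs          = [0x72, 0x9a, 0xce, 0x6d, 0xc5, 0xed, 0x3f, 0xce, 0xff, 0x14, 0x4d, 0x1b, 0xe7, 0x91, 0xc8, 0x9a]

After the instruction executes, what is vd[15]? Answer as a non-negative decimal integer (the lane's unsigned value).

vd[15] = 139

VLMAX = VLEN×LMUL/SEW = 128×2/16 = 16
vl = min(AVL, VLMAX) = min(7, 16) = 7
lane  0: sub(0x7b,0x72) ⇒ 0x09
lane  1: sub(0x2b,0x9a) ⇒ 0xff91
lane  2: sub(0x71,0xce) ⇒ 0xffa3
lane  3: sub(0xb6,0x6d) ⇒ 0x49
lane  4: sub(0x76,0xc5) ⇒ 0xffb1
lane  5: sub(0xf5,0xed) ⇒ 0x08
lane  6: sub(0x75,0x3f) ⇒ 0x36
lane  7: tail/keep ⇒ 0x86
lane  8: tail/keep ⇒ 0x26
lane  9: tail/keep ⇒ 0x70
lane 10: tail/keep ⇒ 0xb4
lane 11: tail/keep ⇒ 0x08
lane 12: tail/keep ⇒ 0x8a
lane 13: tail/keep ⇒ 0x4b
lane 14: tail/keep ⇒ 0xd1
lane 15: tail/keep ⇒ 0x8b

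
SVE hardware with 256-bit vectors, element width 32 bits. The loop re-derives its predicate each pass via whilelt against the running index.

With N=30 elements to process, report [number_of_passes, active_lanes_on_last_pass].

lane count: 256 div 32 = 8
N=30: ⌈30/8⌉ = 4 iters; last vl = 30 − 3×8 = 6

[iterations, last_vl] = [4, 6]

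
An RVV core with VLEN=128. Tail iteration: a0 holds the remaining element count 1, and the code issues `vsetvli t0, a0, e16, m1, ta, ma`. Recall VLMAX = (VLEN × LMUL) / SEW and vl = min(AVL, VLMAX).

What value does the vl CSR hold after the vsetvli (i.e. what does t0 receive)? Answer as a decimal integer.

vl = 1

VLMAX = (128 × 1) / 16 = 8 lanes
vl ← min(1, 8) = 1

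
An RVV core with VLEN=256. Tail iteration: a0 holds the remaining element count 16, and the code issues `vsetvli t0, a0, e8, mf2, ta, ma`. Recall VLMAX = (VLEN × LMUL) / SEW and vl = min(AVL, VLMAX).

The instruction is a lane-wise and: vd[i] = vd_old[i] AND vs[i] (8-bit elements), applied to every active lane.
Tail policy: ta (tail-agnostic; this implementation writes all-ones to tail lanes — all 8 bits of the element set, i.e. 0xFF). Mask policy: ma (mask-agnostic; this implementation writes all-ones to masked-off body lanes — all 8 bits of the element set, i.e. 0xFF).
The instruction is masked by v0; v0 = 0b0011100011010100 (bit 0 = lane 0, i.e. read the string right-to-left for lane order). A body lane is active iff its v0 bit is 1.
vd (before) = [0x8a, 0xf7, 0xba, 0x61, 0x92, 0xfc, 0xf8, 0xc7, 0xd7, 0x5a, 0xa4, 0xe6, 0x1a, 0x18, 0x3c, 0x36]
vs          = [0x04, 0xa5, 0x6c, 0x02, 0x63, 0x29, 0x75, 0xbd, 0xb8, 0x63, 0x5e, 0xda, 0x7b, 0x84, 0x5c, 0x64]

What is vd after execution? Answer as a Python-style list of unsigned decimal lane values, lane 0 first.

VLMAX = VLEN×LMUL/SEW = 256×1/2/8 = 16
AVL=16 ≤ VLMAX=16, so vl = 16
[0] mask-off/ones = 0xff
[1] mask-off/ones = 0xff
[2] and(0xba,0x6c) = 0x28
[3] mask-off/ones = 0xff
[4] and(0x92,0x63) = 0x02
[5] mask-off/ones = 0xff
[6] and(0xf8,0x75) = 0x70
[7] and(0xc7,0xbd) = 0x85
[8] mask-off/ones = 0xff
[9] mask-off/ones = 0xff
[10] mask-off/ones = 0xff
[11] and(0xe6,0xda) = 0xc2
[12] and(0x1a,0x7b) = 0x1a
[13] and(0x18,0x84) = 0x00
[14] mask-off/ones = 0xff
[15] mask-off/ones = 0xff

vd = [255, 255, 40, 255, 2, 255, 112, 133, 255, 255, 255, 194, 26, 0, 255, 255]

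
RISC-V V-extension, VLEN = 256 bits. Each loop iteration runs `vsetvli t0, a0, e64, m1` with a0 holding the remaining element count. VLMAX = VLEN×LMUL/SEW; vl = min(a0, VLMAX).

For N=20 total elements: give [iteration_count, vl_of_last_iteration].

[iterations, last_vl] = [5, 4]

lanes per group: 256·1/64 = 4
20 elements at 4/iter → 5 passes, remainder 4 on the last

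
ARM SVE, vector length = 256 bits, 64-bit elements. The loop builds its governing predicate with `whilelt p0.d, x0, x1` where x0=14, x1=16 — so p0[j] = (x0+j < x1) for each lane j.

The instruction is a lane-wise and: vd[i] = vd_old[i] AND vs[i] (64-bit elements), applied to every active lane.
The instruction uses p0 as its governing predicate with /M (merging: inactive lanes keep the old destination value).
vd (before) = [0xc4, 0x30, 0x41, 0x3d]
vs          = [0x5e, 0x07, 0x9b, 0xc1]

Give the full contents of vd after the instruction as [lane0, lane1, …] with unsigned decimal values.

vd = [68, 0, 65, 61]

lane count: 256 div 64 = 4
active while 14+j < 16, i.e. j ∈ [0,2) capped at 4 ⇒ 2
vd[0] and(0xc4,0x5e) -> 0x44
vd[1] and(0x30,0x07) -> 0x00
vd[2] tail/keep -> 0x41
vd[3] tail/keep -> 0x3d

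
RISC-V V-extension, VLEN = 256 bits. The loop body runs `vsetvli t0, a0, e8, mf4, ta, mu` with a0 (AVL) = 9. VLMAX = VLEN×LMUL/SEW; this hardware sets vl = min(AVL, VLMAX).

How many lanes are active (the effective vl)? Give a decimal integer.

VLMAX = VLEN×LMUL/SEW = 256×1/4/8 = 8
AVL=9 > VLMAX=8, so vl = 8

vl = 8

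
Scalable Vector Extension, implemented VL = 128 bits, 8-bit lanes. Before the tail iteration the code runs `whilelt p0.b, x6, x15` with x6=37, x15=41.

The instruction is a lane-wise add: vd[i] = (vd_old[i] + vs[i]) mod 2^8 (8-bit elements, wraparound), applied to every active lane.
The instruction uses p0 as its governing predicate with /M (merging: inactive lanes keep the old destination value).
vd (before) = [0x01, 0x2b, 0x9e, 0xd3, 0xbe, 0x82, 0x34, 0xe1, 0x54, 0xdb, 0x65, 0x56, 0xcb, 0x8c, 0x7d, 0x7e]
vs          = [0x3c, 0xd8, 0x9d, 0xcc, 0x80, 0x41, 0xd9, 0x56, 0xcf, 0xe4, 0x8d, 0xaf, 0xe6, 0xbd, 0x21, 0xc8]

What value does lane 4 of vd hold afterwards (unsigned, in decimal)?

vd[4] = 190

128-bit reg / 8-bit elem → 16 lanes
p0[j] = (37+j < 41); true for j=0..3 → 4 lanes set
vd[0] add(0x01,0x3c) -> 0x3d
vd[1] add(0x2b,0xd8) -> 0x03
vd[2] add(0x9e,0x9d) -> 0x3b
vd[3] add(0xd3,0xcc) -> 0x9f
vd[4] tail/keep -> 0xbe
vd[5] tail/keep -> 0x82
vd[6] tail/keep -> 0x34
vd[7] tail/keep -> 0xe1
vd[8] tail/keep -> 0x54
vd[9] tail/keep -> 0xdb
vd[10] tail/keep -> 0x65
vd[11] tail/keep -> 0x56
vd[12] tail/keep -> 0xcb
vd[13] tail/keep -> 0x8c
vd[14] tail/keep -> 0x7d
vd[15] tail/keep -> 0x7e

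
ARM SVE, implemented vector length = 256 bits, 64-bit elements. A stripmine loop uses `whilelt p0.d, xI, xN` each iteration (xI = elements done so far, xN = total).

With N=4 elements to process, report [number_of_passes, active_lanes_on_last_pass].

256-bit reg / 64-bit elem → 4 lanes
N=4: ⌈4/4⌉ = 1 iters; last vl = 4 − 0×4 = 4

[iterations, last_vl] = [1, 4]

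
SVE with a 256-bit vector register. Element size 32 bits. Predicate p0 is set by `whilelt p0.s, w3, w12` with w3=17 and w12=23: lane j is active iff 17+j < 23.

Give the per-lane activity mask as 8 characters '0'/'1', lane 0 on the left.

register lanes = 256/32 = 8
p0[j] = (17+j < 23); true for j=0..5 → 6 lanes set
bits (lane 0 leftmost): 11111100

predicate = 11111100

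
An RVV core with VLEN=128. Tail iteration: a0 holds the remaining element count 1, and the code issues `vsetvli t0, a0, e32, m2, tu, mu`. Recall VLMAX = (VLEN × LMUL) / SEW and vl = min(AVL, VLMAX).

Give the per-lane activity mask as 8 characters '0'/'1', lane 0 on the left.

predicate = 10000000

lanes per group: 128·2/32 = 8
vl ← min(1, 8) = 1
bits (lane 0 leftmost): 10000000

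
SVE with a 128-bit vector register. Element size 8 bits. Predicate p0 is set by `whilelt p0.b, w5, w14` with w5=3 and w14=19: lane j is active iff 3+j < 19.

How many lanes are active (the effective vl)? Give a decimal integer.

vl = 16

lane count: 128 div 8 = 16
p0[j] = (3+j < 19); true for j=0..15 → 16 lanes set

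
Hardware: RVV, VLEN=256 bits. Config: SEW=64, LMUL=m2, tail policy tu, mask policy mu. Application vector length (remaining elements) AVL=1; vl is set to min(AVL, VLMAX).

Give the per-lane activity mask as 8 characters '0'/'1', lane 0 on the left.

lanes per group: 256·2/64 = 8
vl ← min(1, 8) = 1
bits (lane 0 leftmost): 10000000

predicate = 10000000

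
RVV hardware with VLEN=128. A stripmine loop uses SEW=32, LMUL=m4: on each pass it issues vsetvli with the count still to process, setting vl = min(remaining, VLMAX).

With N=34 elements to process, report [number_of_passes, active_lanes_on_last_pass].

[iterations, last_vl] = [3, 2]

VLMAX = VLEN×LMUL/SEW = 128×4/32 = 16
N=34: ⌈34/16⌉ = 3 iters; last vl = 34 − 2×16 = 2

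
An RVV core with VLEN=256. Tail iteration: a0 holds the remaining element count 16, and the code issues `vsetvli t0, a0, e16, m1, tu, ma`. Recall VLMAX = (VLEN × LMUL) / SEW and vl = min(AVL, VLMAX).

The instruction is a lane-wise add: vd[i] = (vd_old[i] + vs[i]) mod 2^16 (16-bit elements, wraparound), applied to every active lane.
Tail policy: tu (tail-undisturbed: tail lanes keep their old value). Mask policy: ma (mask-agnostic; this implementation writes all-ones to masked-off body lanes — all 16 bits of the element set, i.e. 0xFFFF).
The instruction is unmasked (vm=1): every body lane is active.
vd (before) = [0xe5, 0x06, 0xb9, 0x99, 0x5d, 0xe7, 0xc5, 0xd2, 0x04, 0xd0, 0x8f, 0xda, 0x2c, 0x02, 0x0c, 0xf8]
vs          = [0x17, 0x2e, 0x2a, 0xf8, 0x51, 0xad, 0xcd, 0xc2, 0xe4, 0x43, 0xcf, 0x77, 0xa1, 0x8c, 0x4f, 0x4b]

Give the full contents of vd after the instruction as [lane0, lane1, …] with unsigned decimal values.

VLMAX = VLEN×LMUL/SEW = 256×1/16 = 16
AVL=16 ≤ VLMAX=16, so vl = 16
vd[0] add(0xe5,0x17) -> 0xfc
vd[1] add(0x06,0x2e) -> 0x34
vd[2] add(0xb9,0x2a) -> 0xe3
vd[3] add(0x99,0xf8) -> 0x191
vd[4] add(0x5d,0x51) -> 0xae
vd[5] add(0xe7,0xad) -> 0x194
vd[6] add(0xc5,0xcd) -> 0x192
vd[7] add(0xd2,0xc2) -> 0x194
vd[8] add(0x04,0xe4) -> 0xe8
vd[9] add(0xd0,0x43) -> 0x113
vd[10] add(0x8f,0xcf) -> 0x15e
vd[11] add(0xda,0x77) -> 0x151
vd[12] add(0x2c,0xa1) -> 0xcd
vd[13] add(0x02,0x8c) -> 0x8e
vd[14] add(0x0c,0x4f) -> 0x5b
vd[15] add(0xf8,0x4b) -> 0x143

vd = [252, 52, 227, 401, 174, 404, 402, 404, 232, 275, 350, 337, 205, 142, 91, 323]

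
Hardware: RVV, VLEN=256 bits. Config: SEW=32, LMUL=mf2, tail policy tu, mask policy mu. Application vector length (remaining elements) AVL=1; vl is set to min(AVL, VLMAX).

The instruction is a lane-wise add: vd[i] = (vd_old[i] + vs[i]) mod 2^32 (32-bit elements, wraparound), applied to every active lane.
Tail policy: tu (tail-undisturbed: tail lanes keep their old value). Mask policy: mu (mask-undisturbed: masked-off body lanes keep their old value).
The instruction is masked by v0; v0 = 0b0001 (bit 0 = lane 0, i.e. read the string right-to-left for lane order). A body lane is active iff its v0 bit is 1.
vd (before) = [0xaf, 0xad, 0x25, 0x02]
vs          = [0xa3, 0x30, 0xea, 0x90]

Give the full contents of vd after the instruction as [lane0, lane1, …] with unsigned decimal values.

lanes per group: 256·1/2/32 = 4
vl = min(AVL, VLMAX) = min(1, 4) = 1
vd[0] add(0xaf,0xa3) -> 0x152
vd[1] tail/keep -> 0xad
vd[2] tail/keep -> 0x25
vd[3] tail/keep -> 0x02

vd = [338, 173, 37, 2]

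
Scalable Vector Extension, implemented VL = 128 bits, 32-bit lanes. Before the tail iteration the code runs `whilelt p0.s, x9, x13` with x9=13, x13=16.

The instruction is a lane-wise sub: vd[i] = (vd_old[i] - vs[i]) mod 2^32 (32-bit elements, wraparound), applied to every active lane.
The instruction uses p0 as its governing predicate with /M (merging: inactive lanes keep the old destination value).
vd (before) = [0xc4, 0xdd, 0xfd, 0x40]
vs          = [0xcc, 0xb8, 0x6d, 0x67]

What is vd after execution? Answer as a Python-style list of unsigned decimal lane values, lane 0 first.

128-bit reg / 32-bit elem → 4 lanes
active while 13+j < 16, i.e. j ∈ [0,3) capped at 4 ⇒ 3
lane  0: sub(0xc4,0xcc) ⇒ 0xfffffff8
lane  1: sub(0xdd,0xb8) ⇒ 0x25
lane  2: sub(0xfd,0x6d) ⇒ 0x90
lane  3: tail/keep ⇒ 0x40

vd = [4294967288, 37, 144, 64]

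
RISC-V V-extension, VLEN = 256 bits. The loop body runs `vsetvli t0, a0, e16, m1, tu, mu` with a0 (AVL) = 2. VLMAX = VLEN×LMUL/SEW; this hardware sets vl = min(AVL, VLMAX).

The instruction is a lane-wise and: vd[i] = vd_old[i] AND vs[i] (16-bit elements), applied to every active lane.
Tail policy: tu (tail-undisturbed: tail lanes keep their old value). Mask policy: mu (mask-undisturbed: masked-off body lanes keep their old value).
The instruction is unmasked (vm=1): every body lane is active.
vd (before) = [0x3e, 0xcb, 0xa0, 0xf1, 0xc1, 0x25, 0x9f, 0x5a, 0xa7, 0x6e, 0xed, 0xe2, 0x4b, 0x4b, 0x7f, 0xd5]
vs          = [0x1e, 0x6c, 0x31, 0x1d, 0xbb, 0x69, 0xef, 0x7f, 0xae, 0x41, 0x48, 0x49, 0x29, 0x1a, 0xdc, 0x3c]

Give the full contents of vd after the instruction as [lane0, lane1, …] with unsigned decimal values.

lanes per group: 256·1/16 = 16
AVL=2 ≤ VLMAX=16, so vl = 2
lane  0: and(0x3e,0x1e) ⇒ 0x1e
lane  1: and(0xcb,0x6c) ⇒ 0x48
lane  2: tail/keep ⇒ 0xa0
lane  3: tail/keep ⇒ 0xf1
lane  4: tail/keep ⇒ 0xc1
lane  5: tail/keep ⇒ 0x25
lane  6: tail/keep ⇒ 0x9f
lane  7: tail/keep ⇒ 0x5a
lane  8: tail/keep ⇒ 0xa7
lane  9: tail/keep ⇒ 0x6e
lane 10: tail/keep ⇒ 0xed
lane 11: tail/keep ⇒ 0xe2
lane 12: tail/keep ⇒ 0x4b
lane 13: tail/keep ⇒ 0x4b
lane 14: tail/keep ⇒ 0x7f
lane 15: tail/keep ⇒ 0xd5

vd = [30, 72, 160, 241, 193, 37, 159, 90, 167, 110, 237, 226, 75, 75, 127, 213]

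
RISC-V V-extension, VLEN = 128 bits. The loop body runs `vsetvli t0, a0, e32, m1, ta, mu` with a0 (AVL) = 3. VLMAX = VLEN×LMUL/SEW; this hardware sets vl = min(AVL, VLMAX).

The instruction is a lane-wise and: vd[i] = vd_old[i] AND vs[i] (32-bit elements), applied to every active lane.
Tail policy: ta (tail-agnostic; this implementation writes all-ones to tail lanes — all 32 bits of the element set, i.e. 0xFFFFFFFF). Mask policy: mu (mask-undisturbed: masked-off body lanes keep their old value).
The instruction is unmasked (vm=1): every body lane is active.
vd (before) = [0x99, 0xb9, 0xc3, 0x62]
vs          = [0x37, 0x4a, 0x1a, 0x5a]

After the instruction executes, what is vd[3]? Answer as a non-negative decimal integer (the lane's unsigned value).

vd[3] = 4294967295

VLMAX = VLEN×LMUL/SEW = 128×1/32 = 4
vl = min(AVL, VLMAX) = min(3, 4) = 3
lane  0: and(0x99,0x37) ⇒ 0x11
lane  1: and(0xb9,0x4a) ⇒ 0x08
lane  2: and(0xc3,0x1a) ⇒ 0x02
lane  3: tail/ones ⇒ 0xffffffff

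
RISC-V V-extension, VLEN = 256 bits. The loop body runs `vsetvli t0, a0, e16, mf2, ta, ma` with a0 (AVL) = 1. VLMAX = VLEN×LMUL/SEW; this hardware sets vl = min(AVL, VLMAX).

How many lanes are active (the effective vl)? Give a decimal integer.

VLMAX = (256 × 1/2) / 16 = 8 lanes
vl = min(AVL, VLMAX) = min(1, 8) = 1

vl = 1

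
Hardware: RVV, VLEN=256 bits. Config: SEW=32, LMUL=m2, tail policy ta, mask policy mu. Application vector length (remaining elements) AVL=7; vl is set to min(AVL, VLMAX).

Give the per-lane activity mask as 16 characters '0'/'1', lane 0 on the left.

predicate = 1111111000000000

VLMAX = (256 × 2) / 32 = 16 lanes
vl ← min(7, 16) = 7
bits (lane 0 leftmost): 1111111000000000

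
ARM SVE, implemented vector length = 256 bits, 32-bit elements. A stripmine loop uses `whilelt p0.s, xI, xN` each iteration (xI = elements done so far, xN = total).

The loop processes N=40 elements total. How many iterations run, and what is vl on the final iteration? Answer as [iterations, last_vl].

register lanes = 256/32 = 8
N=40: ⌈40/8⌉ = 5 iters; last vl = 40 − 4×8 = 8

[iterations, last_vl] = [5, 8]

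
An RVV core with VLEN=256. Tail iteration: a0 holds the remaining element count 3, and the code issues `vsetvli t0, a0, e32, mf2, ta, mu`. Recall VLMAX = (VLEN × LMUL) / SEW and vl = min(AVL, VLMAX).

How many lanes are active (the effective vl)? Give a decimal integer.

VLMAX = VLEN×LMUL/SEW = 256×1/2/32 = 4
vl ← min(3, 4) = 3

vl = 3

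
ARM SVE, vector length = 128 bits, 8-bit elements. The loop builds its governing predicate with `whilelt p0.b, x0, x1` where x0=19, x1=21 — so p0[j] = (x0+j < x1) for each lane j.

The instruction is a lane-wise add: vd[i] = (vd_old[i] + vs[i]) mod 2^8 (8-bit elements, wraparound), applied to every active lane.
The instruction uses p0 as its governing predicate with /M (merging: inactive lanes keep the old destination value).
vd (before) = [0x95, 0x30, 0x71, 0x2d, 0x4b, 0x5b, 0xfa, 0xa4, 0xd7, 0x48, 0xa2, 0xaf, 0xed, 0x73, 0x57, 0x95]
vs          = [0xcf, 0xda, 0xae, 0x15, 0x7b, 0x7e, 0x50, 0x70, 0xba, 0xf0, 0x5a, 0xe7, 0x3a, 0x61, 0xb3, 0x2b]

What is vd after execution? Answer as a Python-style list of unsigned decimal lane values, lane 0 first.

128-bit reg / 8-bit elem → 16 lanes
whilelt: lane j active iff 19+j < 21 → j < 2 → 2 active
vd[0] add(0x95,0xcf) -> 0x64
vd[1] add(0x30,0xda) -> 0x0a
vd[2] tail/keep -> 0x71
vd[3] tail/keep -> 0x2d
vd[4] tail/keep -> 0x4b
vd[5] tail/keep -> 0x5b
vd[6] tail/keep -> 0xfa
vd[7] tail/keep -> 0xa4
vd[8] tail/keep -> 0xd7
vd[9] tail/keep -> 0x48
vd[10] tail/keep -> 0xa2
vd[11] tail/keep -> 0xaf
vd[12] tail/keep -> 0xed
vd[13] tail/keep -> 0x73
vd[14] tail/keep -> 0x57
vd[15] tail/keep -> 0x95

vd = [100, 10, 113, 45, 75, 91, 250, 164, 215, 72, 162, 175, 237, 115, 87, 149]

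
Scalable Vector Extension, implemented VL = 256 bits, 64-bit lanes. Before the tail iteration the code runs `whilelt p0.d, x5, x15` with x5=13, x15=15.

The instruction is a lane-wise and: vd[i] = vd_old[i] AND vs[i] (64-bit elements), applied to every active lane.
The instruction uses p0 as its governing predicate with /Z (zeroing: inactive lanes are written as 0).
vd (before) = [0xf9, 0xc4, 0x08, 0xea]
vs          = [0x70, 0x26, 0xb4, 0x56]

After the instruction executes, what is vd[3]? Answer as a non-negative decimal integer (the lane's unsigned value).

register lanes = 256/64 = 4
p0[j] = (13+j < 15); true for j=0..1 → 2 lanes set
lane  0: and(0xf9,0x70) ⇒ 0x70
lane  1: and(0xc4,0x26) ⇒ 0x04
lane  2: tail/zero ⇒ 0x00
lane  3: tail/zero ⇒ 0x00

vd[3] = 0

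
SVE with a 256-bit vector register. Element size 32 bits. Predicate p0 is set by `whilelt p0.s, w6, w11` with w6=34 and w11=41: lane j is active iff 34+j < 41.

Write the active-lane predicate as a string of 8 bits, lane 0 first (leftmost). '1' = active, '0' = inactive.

predicate = 11111110

256-bit reg / 32-bit elem → 8 lanes
p0[j] = (34+j < 41); true for j=0..6 → 7 lanes set
bits (lane 0 leftmost): 11111110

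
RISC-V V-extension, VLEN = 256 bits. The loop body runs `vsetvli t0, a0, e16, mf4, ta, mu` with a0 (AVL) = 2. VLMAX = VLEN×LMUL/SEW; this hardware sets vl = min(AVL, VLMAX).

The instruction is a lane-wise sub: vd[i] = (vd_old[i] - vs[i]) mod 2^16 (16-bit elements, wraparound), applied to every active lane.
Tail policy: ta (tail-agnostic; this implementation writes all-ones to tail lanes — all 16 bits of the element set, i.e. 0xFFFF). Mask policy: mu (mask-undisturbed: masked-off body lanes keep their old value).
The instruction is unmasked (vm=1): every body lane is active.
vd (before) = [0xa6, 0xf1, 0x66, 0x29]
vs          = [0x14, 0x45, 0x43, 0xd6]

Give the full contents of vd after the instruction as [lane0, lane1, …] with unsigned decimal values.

vd = [146, 172, 65535, 65535]

VLMAX = (256 × 1/4) / 16 = 4 lanes
AVL=2 ≤ VLMAX=4, so vl = 2
[0] sub(0xa6,0x14) = 0x92
[1] sub(0xf1,0x45) = 0xac
[2] tail/ones = 0xffff
[3] tail/ones = 0xffff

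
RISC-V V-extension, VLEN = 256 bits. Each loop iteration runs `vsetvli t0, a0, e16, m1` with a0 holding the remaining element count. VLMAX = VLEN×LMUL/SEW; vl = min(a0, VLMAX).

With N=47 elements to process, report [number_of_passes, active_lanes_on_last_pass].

VLMAX = (256 × 1) / 16 = 16 lanes
N=47: ⌈47/16⌉ = 3 iters; last vl = 47 − 2×16 = 15

[iterations, last_vl] = [3, 15]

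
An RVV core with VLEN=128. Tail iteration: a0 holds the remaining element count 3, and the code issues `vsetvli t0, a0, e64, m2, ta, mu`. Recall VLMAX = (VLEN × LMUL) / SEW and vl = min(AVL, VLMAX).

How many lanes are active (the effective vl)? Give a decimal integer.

VLMAX = VLEN×LMUL/SEW = 128×2/64 = 4
vl = min(AVL, VLMAX) = min(3, 4) = 3

vl = 3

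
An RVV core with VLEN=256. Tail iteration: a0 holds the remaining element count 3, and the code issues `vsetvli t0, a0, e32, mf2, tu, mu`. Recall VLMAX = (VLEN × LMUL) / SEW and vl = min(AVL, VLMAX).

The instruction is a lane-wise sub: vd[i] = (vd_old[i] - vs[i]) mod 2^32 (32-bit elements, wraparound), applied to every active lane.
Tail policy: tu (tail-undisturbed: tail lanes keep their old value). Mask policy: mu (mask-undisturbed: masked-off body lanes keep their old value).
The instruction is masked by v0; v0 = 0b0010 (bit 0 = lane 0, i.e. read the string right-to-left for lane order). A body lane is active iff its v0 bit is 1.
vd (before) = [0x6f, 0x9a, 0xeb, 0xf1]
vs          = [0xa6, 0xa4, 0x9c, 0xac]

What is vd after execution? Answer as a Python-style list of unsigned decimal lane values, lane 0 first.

vd = [111, 4294967286, 235, 241]

VLMAX = (256 × 1/2) / 32 = 4 lanes
vl ← min(3, 4) = 3
  i=0: mask-off/keep → 111
  i=1: sub(0x9a,0xa4) → 4294967286
  i=2: mask-off/keep → 235
  i=3: tail/keep → 241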